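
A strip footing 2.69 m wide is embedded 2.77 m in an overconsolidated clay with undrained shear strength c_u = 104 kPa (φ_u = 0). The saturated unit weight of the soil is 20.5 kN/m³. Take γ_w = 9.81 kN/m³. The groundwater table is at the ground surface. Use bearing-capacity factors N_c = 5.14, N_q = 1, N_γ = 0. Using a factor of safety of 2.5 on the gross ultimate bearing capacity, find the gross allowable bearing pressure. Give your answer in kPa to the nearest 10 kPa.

q_all ≈ 230 kPa

With the water table at the surface the whole profile is submerged: γ' = 20.5 − 9.81 = 10.69 kN/m³, so q = γ'·D_f = 29.611 kPa.
q_ult = c·N_c + q·N_q
     = 104 × 5.14 + 29.611 × 1
     = 534.56 + 29.611 = 564.17 kPa.
q_all = 564.17 / 2.5 = 225.67 kPa.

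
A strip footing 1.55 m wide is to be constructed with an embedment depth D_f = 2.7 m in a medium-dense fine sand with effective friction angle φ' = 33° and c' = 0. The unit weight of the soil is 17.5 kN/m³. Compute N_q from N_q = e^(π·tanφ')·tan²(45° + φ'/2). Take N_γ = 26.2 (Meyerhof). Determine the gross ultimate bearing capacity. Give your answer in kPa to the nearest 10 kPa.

q_ult ≈ 1590 kPa

tan33° = 0.6494, so N_q = e^(π×0.6494)·tan²(61.5°) = 7.692 × 3.392 = 26.09.
Overburden at base level: q = 17.5 × 2.7 = 47.25 kPa.
Surcharge term q·N_q = 47.25 × 26.092 = 1232.8 kPa; self-weight term 0.5·γ·B·N_γ = 0.5 × 17.5 × 1.55 × 26.2 = 355.34 kPa.
q_ult = 1232.8 + 355.34 = 1588.2 kPa.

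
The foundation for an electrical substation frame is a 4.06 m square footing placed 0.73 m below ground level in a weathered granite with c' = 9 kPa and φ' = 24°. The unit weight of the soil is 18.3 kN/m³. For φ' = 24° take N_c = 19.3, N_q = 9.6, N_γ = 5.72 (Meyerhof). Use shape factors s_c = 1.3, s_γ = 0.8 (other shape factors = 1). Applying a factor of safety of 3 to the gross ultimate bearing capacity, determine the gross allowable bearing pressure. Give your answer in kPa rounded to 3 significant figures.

q_all ≈ 175 kPa

Overburden at base level: q = 18.3 × 0.73 = 13.359 kPa.
Cohesion term c·N_c·s_c = 9 × 19.3 × 1.3 = 225.81 kPa; surcharge term q·N_q = 13.359 × 9.6 = 128.25 kPa; self-weight term 0.5·γ·B·N_γ·s_γ = 0.5 × 18.3 × 4.06 × 5.72 × 0.8 = 169.99 kPa.
q_ult = 225.81 + 128.25 + 169.99 = 524.05 kPa.
q_all = q_ult / FS = 524.05 / 3 = 174.68 kPa.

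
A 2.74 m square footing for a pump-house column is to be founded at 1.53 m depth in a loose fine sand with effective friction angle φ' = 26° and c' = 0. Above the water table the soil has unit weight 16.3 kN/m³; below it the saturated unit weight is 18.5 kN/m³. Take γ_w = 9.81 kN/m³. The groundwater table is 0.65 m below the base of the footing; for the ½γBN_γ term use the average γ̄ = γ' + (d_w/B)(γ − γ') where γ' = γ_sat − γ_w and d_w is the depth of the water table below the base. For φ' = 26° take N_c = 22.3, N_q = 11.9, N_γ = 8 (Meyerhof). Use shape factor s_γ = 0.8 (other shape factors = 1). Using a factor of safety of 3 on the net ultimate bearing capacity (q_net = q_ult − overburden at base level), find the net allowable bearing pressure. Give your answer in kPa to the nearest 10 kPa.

q_all(net) ≈ 120 kPa

q = γ·D_f = 16.3 × 1.53 = 24.939 kPa.
γ' = 8.69 kN/m³; averaging over the depth B below the base, γ̄ = γ' + (d_w/B)(γ − γ') = 10.495 kN/m³.
q·N_q = 24.939 × 11.9 = 296.77 kPa
0.5·γ·B·N_γ·s_γ = 0.5 × 10.495 × 2.74 × 8 × 0.8 = 92.023 kPa
q_ult = 296.77 + 92.023 = 388.8 kPa.
q_net = 388.8 − 24.939 = 363.86 kPa.
q_all(net) = 363.86 / 3 = 121.29 kPa.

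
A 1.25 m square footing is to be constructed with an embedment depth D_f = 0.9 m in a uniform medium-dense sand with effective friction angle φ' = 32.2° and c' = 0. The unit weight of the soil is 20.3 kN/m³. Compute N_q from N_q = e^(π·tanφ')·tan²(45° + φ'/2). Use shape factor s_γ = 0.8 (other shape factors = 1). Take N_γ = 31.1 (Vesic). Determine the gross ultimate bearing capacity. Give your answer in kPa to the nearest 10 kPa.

q_ult ≈ 750 kPa

tan32.2° = 0.6297, so N_q = e^(π×0.6297)·tan²(61.1°) = 7.231 × 3.282 = 23.73.
Effective surcharge at the founding depth q = γ·D_f = 20.3 × 0.9 = 18.27 kPa.
q_ult = q·N_q + 0.5·γ·B·N_γ·s_γ
     = 18.27 × 23.728 + 0.5 × 20.3 × 1.25 × 31.1 × 0.8
     = 433.52 + 315.67 = 749.18 kPa.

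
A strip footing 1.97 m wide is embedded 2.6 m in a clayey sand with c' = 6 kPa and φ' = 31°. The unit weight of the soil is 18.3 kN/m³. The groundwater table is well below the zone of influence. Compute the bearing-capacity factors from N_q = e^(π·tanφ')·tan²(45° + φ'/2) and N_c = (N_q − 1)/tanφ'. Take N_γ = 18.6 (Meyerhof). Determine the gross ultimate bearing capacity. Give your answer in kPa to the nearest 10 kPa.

q_ult ≈ 1510 kPa

tan31° = 0.6009, so N_q = e^(π×0.6009)·tan²(60.5°) = 6.604 × 3.124 = 20.63.
N_c = (20.63 − 1)/tan31° = 32.67.
q = γ·D_f = 18.3 × 2.6 = 47.58 kPa.
c·N_c = 6 × 32.671 = 196.03 kPa
q·N_q = 47.58 × 20.631 = 981.61 kPa
0.5·γ·B·N_γ = 0.5 × 18.3 × 1.97 × 18.6 = 335.27 kPa
q_ult = 196.03 + 981.61 + 335.27 = 1512.9 kPa.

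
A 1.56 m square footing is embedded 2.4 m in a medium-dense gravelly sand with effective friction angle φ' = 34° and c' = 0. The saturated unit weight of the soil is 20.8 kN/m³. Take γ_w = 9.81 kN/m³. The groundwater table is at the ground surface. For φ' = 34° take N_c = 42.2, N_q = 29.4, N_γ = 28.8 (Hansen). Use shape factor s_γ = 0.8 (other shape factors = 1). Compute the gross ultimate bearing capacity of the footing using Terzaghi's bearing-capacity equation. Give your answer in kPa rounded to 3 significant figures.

q_ult ≈ 973 kPa

Water table at ground surface, so effective unit weight γ' = 20.8 − 9.81 = 10.99 kN/m³ is used throughout; overburden q = 10.99 × 2.4 = 26.376 kPa; the same γ' applies in the ½γBN_γ term.
Surcharge term q·N_q = 26.376 × 29.4 = 775.45 kPa; self-weight term 0.5·γ·B·N_γ·s_γ = 0.5 × 10.99 × 1.56 × 28.8 × 0.8 = 197.5 kPa.
q_ult = 775.45 + 197.5 = 972.96 kPa.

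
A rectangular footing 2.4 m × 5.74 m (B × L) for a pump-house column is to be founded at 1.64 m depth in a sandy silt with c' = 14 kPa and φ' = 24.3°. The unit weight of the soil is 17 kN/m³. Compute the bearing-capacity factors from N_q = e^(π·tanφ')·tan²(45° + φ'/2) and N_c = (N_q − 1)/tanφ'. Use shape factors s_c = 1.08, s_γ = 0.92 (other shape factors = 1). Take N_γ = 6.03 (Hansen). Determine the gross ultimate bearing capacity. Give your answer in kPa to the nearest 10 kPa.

tan24.3° = 0.4515, so N_q = e^(π×0.4515)·tan²(57.15°) = 4.131 × 2.399 = 9.91.
N_c = (9.91 − 1)/tan24.3° = 19.73.
Overburden at base level: q = 17 × 1.64 = 27.88 kPa.
Cohesion term c·N_c·s_c = 14 × 19.729 × 1.08 = 298.31 kPa; surcharge term q·N_q = 27.88 × 9.9081 = 276.24 kPa; self-weight term 0.5·γ·B·N_γ·s_γ = 0.5 × 17 × 2.4 × 6.03 × 0.92 = 113.17 kPa.
q_ult = 298.31 + 276.24 + 113.17 = 687.71 kPa.

q_ult ≈ 690 kPa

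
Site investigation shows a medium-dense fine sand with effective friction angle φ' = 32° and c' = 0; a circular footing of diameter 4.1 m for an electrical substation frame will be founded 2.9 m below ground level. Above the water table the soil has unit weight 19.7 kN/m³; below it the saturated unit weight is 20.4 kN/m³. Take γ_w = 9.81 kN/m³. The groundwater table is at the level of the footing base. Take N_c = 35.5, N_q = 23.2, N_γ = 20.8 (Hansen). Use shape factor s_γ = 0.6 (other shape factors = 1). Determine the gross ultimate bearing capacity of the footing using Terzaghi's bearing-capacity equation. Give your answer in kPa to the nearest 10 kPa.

q_ult ≈ 1600 kPa

q = γ·D_f = 19.7 × 2.9 = 57.13 kPa.
For the ½γBN_γ term take γ' = 20.4 − 9.81 = 10.59 kN/m³ (soil below base is submerged).
q·N_q = 57.13 × 23.2 = 1325.4 kPa
0.5·γ·B·N_γ·s_γ = 0.5 × 10.59 × 4.1 × 20.8 × 0.6 = 270.93 kPa
q_ult = 1325.4 + 270.93 = 1596.4 kPa.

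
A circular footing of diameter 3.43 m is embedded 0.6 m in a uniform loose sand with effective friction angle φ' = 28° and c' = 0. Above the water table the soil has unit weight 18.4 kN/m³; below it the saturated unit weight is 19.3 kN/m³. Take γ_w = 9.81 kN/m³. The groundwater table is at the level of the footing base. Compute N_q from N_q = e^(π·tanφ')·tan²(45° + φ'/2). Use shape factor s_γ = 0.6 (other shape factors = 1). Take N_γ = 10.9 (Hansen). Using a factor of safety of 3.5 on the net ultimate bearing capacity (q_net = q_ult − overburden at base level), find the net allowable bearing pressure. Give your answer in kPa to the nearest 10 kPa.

q_all(net) ≈ 70 kPa

N_q = e^(π·tan28°)·tan²(59°) = 14.72.
Effective surcharge at the founding depth q = γ·D_f = 18.4 × 0.6 = 11.04 kPa.
The water table coincides with the base, so in the self-weight term γ → γ' = 9.49 kN/m³.
q_ult = q·N_q + 0.5·γ·B·N_γ·s_γ
     = 11.04 × 14.72 + 0.5 × 9.49 × 3.43 × 10.9 × 0.6
     = 162.51 + 106.44 = 268.95 kPa.
q_net = 268.95 − 11.04 = 257.91 kPa.
q_all(net) = 257.91 / 3.5 = 73.688 kPa.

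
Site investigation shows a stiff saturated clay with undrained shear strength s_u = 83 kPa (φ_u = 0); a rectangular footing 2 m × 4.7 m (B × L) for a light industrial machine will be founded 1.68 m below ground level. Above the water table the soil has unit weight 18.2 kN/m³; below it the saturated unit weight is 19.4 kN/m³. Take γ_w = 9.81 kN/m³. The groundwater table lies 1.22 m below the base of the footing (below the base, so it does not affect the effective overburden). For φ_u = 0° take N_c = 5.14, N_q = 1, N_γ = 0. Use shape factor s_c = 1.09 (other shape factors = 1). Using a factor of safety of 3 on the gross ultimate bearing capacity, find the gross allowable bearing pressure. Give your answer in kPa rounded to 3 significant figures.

q = γ·D_f = 18.2 × 1.68 = 30.576 kPa.
c·N_c·s_c = 83 × 5.14 × 1.09 = 465.02 kPa
q·N_q = 30.576 × 1 = 30.576 kPa
q_ult = 465.02 + 30.576 = 495.59 kPa.
q_all = 495.59 / 3 = 165.2 kPa.

q_all ≈ 165 kPa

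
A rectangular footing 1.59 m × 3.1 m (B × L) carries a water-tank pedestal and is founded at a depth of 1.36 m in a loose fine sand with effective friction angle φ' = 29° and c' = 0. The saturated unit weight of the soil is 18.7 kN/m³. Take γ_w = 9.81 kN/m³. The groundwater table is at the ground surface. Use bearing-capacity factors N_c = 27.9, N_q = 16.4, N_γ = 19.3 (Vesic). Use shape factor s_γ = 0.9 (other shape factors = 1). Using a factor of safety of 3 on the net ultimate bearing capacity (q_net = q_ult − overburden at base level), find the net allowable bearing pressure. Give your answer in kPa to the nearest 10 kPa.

q_all(net) ≈ 100 kPa

With the water table at the surface the whole profile is submerged: γ' = 18.7 − 9.81 = 8.89 kN/m³, so q = γ'·D_f = 12.09 kPa; the same γ' applies in the ½γBN_γ term.
q_ult = q·N_q + 0.5·γ·B·N_γ·s_γ
     = 12.09 × 16.4 + 0.5 × 8.89 × 1.59 × 19.3 × 0.9
     = 198.28 + 122.76 = 321.05 kPa.
q_net = 321.05 − 12.09 = 308.96 kPa.
q_all(net) = 308.96 / 3 = 102.99 kPa.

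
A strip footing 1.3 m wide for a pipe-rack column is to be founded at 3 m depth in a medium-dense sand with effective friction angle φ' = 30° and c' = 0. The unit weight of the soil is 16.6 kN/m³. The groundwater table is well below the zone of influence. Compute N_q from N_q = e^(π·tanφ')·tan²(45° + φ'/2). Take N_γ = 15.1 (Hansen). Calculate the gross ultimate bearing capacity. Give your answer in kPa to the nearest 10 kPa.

tan30° = 0.5774, so N_q = e^(π×0.5774)·tan²(60°) = 6.134 × 3.0 = 18.4.
Effective surcharge at the founding depth q = γ·D_f = 16.6 × 3 = 49.8 kPa.
q_ult = q·N_q + 0.5·γ·B·N_γ
     = 49.8 × 18.401 + 0.5 × 16.6 × 1.3 × 15.1
     = 916.38 + 162.93 = 1079.3 kPa.

q_ult ≈ 1080 kPa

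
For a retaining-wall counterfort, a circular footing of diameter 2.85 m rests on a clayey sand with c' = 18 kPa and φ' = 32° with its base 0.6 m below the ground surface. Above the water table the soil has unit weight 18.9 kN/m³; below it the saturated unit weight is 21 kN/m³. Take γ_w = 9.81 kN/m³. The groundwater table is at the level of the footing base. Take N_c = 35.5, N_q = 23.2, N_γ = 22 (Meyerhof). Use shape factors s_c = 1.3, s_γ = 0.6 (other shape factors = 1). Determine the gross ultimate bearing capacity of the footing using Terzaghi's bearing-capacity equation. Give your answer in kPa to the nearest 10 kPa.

Overburden at base level: q = 18.9 × 0.6 = 11.34 kPa.
Below the base the soil is submerged, so the ½γBN_γ term uses γ' = 21 − 9.81 = 11.19 kN/m³.
Cohesion term c·N_c·s_c = 18 × 35.5 × 1.3 = 830.7 kPa; surcharge term q·N_q = 11.34 × 23.2 = 263.09 kPa; self-weight term 0.5·γ·B·N_γ·s_γ = 0.5 × 11.19 × 2.85 × 22 × 0.6 = 210.48 kPa.
q_ult = 830.7 + 263.09 + 210.48 = 1304.3 kPa.

q_ult ≈ 1300 kPa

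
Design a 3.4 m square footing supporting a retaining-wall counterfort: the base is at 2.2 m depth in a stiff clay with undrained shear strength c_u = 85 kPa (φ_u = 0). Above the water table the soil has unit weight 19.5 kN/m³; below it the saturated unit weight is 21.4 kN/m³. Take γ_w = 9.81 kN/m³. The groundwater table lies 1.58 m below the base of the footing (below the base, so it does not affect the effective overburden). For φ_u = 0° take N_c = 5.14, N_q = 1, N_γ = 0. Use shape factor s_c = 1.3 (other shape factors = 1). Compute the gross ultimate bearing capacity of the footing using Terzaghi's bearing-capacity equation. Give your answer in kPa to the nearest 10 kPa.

Effective surcharge at the founding depth q = γ·D_f = 19.5 × 2.2 = 42.9 kPa.
q_ult = c·N_c·s_c + q·N_q
     = 85 × 5.14 × 1.3 + 42.9 × 1
     = 567.97 + 42.9 = 610.87 kPa.

q_ult ≈ 610 kPa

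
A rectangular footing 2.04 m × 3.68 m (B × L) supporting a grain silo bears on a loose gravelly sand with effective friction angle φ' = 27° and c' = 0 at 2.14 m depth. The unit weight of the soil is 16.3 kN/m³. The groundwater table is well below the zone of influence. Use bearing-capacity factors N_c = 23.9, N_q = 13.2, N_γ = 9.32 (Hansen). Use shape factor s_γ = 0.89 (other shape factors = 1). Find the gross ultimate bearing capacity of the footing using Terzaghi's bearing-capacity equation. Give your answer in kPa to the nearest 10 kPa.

q = γ·D_f = 16.3 × 2.14 = 34.882 kPa.
q·N_q = 34.882 × 13.2 = 460.44 kPa
0.5·γ·B·N_γ·s_γ = 0.5 × 16.3 × 2.04 × 9.32 × 0.89 = 137.91 kPa
q_ult = 460.44 + 137.91 = 598.35 kPa.

q_ult ≈ 600 kPa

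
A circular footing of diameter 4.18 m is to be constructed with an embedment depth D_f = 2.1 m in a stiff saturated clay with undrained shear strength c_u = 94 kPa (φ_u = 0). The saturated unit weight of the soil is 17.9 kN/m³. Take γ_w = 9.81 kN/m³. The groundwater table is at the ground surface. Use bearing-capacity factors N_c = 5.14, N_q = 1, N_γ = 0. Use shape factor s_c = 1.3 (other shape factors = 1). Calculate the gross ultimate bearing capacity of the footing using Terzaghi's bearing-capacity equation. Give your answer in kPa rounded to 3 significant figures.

With the water table at the surface the whole profile is submerged: γ' = 17.9 − 9.81 = 8.09 kN/m³, so q = γ'·D_f = 16.989 kPa.
q_ult = c·N_c·s_c + q·N_q
     = 94 × 5.14 × 1.3 + 16.989 × 1
     = 628.11 + 16.989 = 645.1 kPa.

q_ult ≈ 645 kPa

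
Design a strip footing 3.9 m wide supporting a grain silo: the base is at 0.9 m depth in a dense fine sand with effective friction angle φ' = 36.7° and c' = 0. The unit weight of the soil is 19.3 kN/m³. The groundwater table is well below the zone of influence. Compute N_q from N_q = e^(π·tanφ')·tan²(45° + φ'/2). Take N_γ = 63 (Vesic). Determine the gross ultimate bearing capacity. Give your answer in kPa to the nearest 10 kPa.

q_ult ≈ 3090 kPa

tan36.7° = 0.7454, so N_q = e^(π×0.7454)·tan²(63.35°) = 10.399 × 3.97 = 41.29.
Overburden at base level: q = 19.3 × 0.9 = 17.37 kPa.
Surcharge term q·N_q = 17.37 × 41.288 = 717.16 kPa; self-weight term 0.5·γ·B·N_γ = 0.5 × 19.3 × 3.9 × 63 = 2371 kPa.
q_ult = 717.16 + 2371 = 3088.2 kPa.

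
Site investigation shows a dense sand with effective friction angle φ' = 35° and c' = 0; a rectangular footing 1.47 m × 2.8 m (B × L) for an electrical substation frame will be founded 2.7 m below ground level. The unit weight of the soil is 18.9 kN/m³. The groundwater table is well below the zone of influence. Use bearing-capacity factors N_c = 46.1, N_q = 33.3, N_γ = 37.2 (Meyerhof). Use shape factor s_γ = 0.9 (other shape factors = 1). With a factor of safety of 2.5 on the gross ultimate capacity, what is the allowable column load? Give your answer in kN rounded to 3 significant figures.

Overburden at base level: q = 18.9 × 2.7 = 51.03 kPa.
Surcharge term q·N_q = 51.03 × 33.3 = 1699.3 kPa; self-weight term 0.5·γ·B·N_γ·s_γ = 0.5 × 18.9 × 1.47 × 37.2 × 0.9 = 465.09 kPa.
q_ult = 1699.3 + 465.09 = 2164.4 kPa.
Gross allowable pressure q_all = 2164.4 / 2.5 = 865.75 kPa.
Footing area = 4.116 m², so allowable column load = 865.75 × 4.116 = 3563.4 kN.

P_all ≈ 3560 kN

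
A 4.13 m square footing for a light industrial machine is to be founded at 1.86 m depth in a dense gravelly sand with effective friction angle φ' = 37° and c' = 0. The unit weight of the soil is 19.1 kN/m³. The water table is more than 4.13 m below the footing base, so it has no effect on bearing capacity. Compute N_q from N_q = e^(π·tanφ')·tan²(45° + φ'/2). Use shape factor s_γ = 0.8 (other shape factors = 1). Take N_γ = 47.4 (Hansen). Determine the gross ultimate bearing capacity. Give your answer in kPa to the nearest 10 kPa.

q_ult ≈ 3020 kPa

tan37° = 0.7536, so N_q = e^(π×0.7536)·tan²(63.5°) = 10.669 × 4.023 = 42.92.
Effective surcharge at the founding depth q = γ·D_f = 19.1 × 1.86 = 35.526 kPa.
q_ult = q·N_q + 0.5·γ·B·N_γ·s_γ
     = 35.526 × 42.92 + 0.5 × 19.1 × 4.13 × 47.4 × 0.8
     = 1524.8 + 1495.6 = 3020.4 kPa.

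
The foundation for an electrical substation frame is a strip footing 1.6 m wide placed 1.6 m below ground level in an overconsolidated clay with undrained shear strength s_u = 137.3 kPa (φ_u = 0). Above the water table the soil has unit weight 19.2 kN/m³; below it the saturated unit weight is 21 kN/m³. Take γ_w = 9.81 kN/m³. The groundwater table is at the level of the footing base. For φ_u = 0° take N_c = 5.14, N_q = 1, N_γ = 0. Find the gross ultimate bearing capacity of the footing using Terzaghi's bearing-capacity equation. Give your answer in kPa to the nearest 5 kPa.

q = γ·D_f = 19.2 × 1.6 = 30.72 kPa.
c·N_c = 137.3 × 5.14 = 705.72 kPa
q·N_q = 30.72 × 1 = 30.72 kPa
q_ult = 705.72 + 30.72 = 736.44 kPa.

q_ult ≈ 735 kPa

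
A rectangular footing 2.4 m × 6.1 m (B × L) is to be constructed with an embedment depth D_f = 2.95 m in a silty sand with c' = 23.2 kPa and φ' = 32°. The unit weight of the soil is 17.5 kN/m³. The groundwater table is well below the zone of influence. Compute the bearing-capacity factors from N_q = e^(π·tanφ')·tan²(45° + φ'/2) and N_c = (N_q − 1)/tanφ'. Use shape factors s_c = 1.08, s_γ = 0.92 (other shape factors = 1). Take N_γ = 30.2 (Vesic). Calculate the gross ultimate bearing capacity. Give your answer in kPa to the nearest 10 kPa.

q_ult ≈ 2670 kPa

tan32° = 0.6249, so N_q = e^(π×0.6249)·tan²(61°) = 7.121 × 3.255 = 23.18.
N_c = (23.18 − 1)/tan32° = 35.49.
q = γ·D_f = 17.5 × 2.95 = 51.625 kPa.
c·N_c·s_c = 23.2 × 35.49 × 1.08 = 889.24 kPa
q·N_q = 51.625 × 23.177 = 1196.5 kPa
0.5·γ·B·N_γ·s_γ = 0.5 × 17.5 × 2.4 × 30.2 × 0.92 = 583.46 kPa
q_ult = 889.24 + 1196.5 + 583.46 = 2669.2 kPa.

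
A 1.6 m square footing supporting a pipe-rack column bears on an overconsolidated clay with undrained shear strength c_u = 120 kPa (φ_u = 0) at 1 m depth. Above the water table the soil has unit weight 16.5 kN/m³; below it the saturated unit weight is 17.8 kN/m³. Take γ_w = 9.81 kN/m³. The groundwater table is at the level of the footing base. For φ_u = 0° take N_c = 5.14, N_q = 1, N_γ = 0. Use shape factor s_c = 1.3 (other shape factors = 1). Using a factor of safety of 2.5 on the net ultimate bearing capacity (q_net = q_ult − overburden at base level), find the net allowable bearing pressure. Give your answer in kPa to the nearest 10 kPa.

q = γ·D_f = 16.5 × 1 = 16.5 kPa.
c·N_c·s_c = 120 × 5.14 × 1.3 = 801.84 kPa
q·N_q = 16.5 × 1 = 16.5 kPa
q_ult = 801.84 + 16.5 = 818.34 kPa.
q_net = 818.34 − 16.5 = 801.84 kPa.
q_all(net) = 801.84 / 2.5 = 320.74 kPa.

q_all(net) ≈ 320 kPa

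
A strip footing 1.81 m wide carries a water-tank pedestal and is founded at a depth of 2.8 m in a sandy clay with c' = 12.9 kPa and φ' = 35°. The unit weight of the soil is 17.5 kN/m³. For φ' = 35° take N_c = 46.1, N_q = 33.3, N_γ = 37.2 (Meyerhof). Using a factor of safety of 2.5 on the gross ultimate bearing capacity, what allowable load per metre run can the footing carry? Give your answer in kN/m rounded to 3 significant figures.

≈ 2040 kN/m

Overburden at base level: q = 17.5 × 2.8 = 49 kPa.
Cohesion term c·N_c = 12.9 × 46.1 = 594.69 kPa; surcharge term q·N_q = 49 × 33.3 = 1631.7 kPa; self-weight term 0.5·γ·B·N_γ = 0.5 × 17.5 × 1.81 × 37.2 = 589.16 kPa.
q_ult = 594.69 + 1631.7 + 589.16 = 2815.5 kPa.
Gross allowable pressure q_all = 2815.5 / 2.5 = 1126.2 kPa.
Allowable wall load = q_all × B = 1126.2 × 1.81 = 2038.5 kN per metre run.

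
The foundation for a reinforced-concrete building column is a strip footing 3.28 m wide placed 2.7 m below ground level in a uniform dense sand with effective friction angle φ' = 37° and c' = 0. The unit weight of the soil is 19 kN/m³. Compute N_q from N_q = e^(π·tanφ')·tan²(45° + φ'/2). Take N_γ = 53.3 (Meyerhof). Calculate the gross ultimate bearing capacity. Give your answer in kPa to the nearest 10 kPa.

tan37° = 0.7536, so N_q = e^(π×0.7536)·tan²(63.5°) = 10.669 × 4.023 = 42.92.
q = γ·D_f = 19 × 2.7 = 51.3 kPa.
q·N_q = 51.3 × 42.92 = 2201.8 kPa
0.5·γ·B·N_γ = 0.5 × 19 × 3.28 × 53.3 = 1660.8 kPa
q_ult = 2201.8 + 1660.8 = 3862.6 kPa.

q_ult ≈ 3860 kPa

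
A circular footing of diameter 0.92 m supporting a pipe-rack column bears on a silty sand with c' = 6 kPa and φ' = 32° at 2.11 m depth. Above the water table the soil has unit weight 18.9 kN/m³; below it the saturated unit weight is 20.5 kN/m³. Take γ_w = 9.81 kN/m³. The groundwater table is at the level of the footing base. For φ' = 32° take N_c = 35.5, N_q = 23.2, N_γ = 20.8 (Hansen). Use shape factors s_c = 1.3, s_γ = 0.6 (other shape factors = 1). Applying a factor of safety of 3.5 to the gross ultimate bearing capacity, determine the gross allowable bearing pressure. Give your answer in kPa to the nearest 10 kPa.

q_all ≈ 360 kPa

Overburden at base level: q = 18.9 × 2.11 = 39.879 kPa.
Below the base the soil is submerged, so the ½γBN_γ term uses γ' = 20.5 − 9.81 = 10.69 kN/m³.
Cohesion term c·N_c·s_c = 6 × 35.5 × 1.3 = 276.9 kPa; surcharge term q·N_q = 39.879 × 23.2 = 925.19 kPa; self-weight term 0.5·γ·B·N_γ·s_γ = 0.5 × 10.69 × 0.92 × 20.8 × 0.6 = 61.369 kPa.
q_ult = 276.9 + 925.19 + 61.369 = 1263.5 kPa.
q_all = q_ult / FS = 1263.5 / 3.5 = 360.99 kPa.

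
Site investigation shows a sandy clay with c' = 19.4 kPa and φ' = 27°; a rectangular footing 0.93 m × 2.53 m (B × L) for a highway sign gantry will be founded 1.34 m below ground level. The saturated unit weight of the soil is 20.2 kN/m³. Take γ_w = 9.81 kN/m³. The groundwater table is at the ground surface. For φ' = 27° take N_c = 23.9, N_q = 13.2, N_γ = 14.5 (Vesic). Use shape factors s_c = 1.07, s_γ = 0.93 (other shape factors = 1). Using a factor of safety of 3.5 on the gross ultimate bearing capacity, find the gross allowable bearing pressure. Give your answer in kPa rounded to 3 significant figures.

q_all ≈ 213 kPa

Water table at ground surface, so effective unit weight γ' = 20.2 − 9.81 = 10.39 kN/m³ is used throughout; overburden q = 10.39 × 1.34 = 13.923 kPa; the same γ' applies in the ½γBN_γ term.
Cohesion term c·N_c·s_c = 19.4 × 23.9 × 1.07 = 496.12 kPa; surcharge term q·N_q = 13.923 × 13.2 = 183.78 kPa; self-weight term 0.5·γ·B·N_γ·s_γ = 0.5 × 10.39 × 0.93 × 14.5 × 0.93 = 65.151 kPa.
q_ult = 496.12 + 183.78 + 65.151 = 745.05 kPa.
q_all = 745.05 / 3.5 = 212.87 kPa.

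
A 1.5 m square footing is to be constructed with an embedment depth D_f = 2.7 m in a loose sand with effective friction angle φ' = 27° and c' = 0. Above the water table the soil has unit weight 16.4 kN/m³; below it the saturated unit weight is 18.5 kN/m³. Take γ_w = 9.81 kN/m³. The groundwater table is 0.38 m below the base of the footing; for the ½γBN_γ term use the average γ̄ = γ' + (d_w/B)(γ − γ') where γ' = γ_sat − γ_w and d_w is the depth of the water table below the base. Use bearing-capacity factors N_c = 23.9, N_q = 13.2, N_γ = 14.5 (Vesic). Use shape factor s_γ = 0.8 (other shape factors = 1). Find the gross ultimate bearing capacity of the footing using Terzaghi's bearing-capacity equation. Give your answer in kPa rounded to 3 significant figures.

Effective surcharge at the founding depth q = γ·D_f = 16.4 × 2.7 = 44.28 kPa.
With d_w = 0.38 m < B, γ̄ = 8.69 + (0.38/1.5) × (16.4 − 8.69) = 10.643 kN/m³.
q_ult = q·N_q + 0.5·γ·B·N_γ·s_γ
     = 44.28 × 13.2 + 0.5 × 10.643 × 1.5 × 14.5 × 0.8
     = 584.5 + 92.596 = 677.09 kPa.

q_ult ≈ 677 kPa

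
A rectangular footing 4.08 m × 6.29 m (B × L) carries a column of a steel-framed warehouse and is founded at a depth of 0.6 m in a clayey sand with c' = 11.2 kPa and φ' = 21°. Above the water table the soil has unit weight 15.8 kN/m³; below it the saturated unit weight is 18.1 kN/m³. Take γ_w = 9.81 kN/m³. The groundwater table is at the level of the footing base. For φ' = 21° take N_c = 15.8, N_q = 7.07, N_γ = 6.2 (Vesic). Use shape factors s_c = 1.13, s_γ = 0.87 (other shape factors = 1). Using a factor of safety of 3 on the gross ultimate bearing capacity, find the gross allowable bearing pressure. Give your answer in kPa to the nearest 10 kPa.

q_all ≈ 120 kPa

q = γ·D_f = 15.8 × 0.6 = 9.48 kPa.
For the ½γBN_γ term take γ' = 18.1 − 9.81 = 8.29 kN/m³ (soil below base is submerged).
c·N_c·s_c = 11.2 × 15.8 × 1.13 = 199.96 kPa
q·N_q = 9.48 × 7.07 = 67.024 kPa
0.5·γ·B·N_γ·s_γ = 0.5 × 8.29 × 4.08 × 6.2 × 0.87 = 91.221 kPa
q_ult = 199.96 + 67.024 + 91.221 = 358.21 kPa.
q_all = 358.21 / 3 = 119.4 kPa.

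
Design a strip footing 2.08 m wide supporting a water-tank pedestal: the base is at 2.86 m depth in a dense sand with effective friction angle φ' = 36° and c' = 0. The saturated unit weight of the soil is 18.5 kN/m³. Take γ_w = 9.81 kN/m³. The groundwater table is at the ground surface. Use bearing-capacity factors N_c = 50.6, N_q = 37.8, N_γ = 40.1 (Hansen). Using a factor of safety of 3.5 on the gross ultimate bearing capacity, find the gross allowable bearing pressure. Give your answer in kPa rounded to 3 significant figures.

Water table at ground surface, so effective unit weight γ' = 18.5 − 9.81 = 8.69 kN/m³ is used throughout; overburden q = 8.69 × 2.86 = 24.853 kPa; the same γ' applies in the ½γBN_γ term.
Surcharge term q·N_q = 24.853 × 37.8 = 939.46 kPa; self-weight term 0.5·γ·B·N_γ = 0.5 × 8.69 × 2.08 × 40.1 = 362.41 kPa.
q_ult = 939.46 + 362.41 = 1301.9 kPa.
q_all = 1301.9 / 3.5 = 371.96 kPa.

q_all ≈ 372 kPa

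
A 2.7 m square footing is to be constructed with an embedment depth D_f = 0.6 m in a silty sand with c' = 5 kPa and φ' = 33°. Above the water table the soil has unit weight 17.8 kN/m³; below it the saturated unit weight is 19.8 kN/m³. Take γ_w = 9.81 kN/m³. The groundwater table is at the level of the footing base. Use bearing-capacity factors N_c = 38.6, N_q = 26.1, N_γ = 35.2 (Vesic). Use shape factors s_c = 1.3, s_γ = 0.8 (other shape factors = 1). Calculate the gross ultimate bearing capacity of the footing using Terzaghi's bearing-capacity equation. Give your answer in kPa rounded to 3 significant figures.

q_ult ≈ 909 kPa

Effective surcharge at the founding depth q = γ·D_f = 17.8 × 0.6 = 10.68 kPa.
The water table coincides with the base, so in the self-weight term γ → γ' = 9.99 kN/m³.
q_ult = c·N_c·s_c + q·N_q + 0.5·γ·B·N_γ·s_γ
     = 5 × 38.6 × 1.3 + 10.68 × 26.1 + 0.5 × 9.99 × 2.7 × 35.2 × 0.8
     = 250.9 + 278.75 + 379.78 = 909.43 kPa.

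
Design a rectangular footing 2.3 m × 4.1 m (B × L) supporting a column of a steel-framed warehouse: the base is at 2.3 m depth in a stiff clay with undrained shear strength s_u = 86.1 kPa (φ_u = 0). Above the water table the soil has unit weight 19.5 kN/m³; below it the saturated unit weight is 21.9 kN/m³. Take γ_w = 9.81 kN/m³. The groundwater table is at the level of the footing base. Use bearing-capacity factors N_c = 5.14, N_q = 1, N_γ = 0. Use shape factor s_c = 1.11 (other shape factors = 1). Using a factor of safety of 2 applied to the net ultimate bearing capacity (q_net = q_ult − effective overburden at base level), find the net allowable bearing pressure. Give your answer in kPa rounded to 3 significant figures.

q_all(net) ≈ 246 kPa

Overburden at base level: q = 19.5 × 2.3 = 44.85 kPa.
Cohesion term c·N_c·s_c = 86.1 × 5.14 × 1.11 = 491.23 kPa; surcharge term q·N_q = 44.85 × 1 = 44.85 kPa.
q_ult = 491.23 + 44.85 = 536.08 kPa.
Net ultimate: q_net = 536.08 − 44.85 = 491.23 kPa.
q_all(net) = 491.23 / 2 = 245.62 kPa.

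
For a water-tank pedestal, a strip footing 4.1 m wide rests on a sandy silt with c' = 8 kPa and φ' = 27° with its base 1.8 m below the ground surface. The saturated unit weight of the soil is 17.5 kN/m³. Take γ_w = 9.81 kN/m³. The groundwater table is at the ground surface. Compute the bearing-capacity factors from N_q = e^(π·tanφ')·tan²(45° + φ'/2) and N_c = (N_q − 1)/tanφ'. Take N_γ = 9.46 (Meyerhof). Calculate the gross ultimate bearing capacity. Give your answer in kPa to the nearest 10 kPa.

q_ult ≈ 520 kPa

tan27° = 0.5095, so N_q = e^(π×0.5095)·tan²(58.5°) = 4.957 × 2.663 = 13.2.
N_c = (13.2 − 1)/tan27° = 23.94.
With the water table at the surface the whole profile is submerged: γ' = 17.5 − 9.81 = 7.69 kN/m³, so q = γ'·D_f = 13.842 kPa; the same γ' applies in the ½γBN_γ term.
q_ult = c·N_c + q·N_q + 0.5·γ·B·N_γ
     = 8 × 23.942 + 13.842 × 13.199 + 0.5 × 7.69 × 4.1 × 9.46
     = 191.54 + 182.7 + 149.13 = 523.37 kPa.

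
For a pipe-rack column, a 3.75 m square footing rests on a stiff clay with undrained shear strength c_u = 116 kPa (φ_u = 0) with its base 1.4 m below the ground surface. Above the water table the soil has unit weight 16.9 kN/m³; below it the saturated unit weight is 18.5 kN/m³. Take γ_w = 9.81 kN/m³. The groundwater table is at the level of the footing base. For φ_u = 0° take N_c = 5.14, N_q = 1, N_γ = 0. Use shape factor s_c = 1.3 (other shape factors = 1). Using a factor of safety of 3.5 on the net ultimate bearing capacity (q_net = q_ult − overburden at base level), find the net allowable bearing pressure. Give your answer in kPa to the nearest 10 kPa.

Effective surcharge at the founding depth q = γ·D_f = 16.9 × 1.4 = 23.66 kPa.
q_ult = c·N_c·s_c + q·N_q
     = 116 × 5.14 × 1.3 + 23.66 × 1
     = 775.11 + 23.66 = 798.77 kPa.
q_net = 798.77 − 23.66 = 775.11 kPa.
q_all(net) = 775.11 / 3.5 = 221.46 kPa.

q_all(net) ≈ 220 kPa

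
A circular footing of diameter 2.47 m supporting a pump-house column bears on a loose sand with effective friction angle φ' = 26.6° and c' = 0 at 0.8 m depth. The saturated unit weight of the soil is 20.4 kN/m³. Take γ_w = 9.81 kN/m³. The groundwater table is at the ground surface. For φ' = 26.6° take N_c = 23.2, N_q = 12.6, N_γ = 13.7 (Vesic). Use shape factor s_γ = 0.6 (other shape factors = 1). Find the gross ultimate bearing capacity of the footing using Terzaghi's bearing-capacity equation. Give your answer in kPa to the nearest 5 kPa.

With the water table at the surface the whole profile is submerged: γ' = 20.4 − 9.81 = 10.59 kN/m³, so q = γ'·D_f = 8.472 kPa; the same γ' applies in the ½γBN_γ term.
q_ult = q·N_q + 0.5·γ·B·N_γ·s_γ
     = 8.472 × 12.6 + 0.5 × 10.59 × 2.47 × 13.7 × 0.6
     = 106.75 + 107.51 = 214.25 kPa.

q_ult ≈ 215 kPa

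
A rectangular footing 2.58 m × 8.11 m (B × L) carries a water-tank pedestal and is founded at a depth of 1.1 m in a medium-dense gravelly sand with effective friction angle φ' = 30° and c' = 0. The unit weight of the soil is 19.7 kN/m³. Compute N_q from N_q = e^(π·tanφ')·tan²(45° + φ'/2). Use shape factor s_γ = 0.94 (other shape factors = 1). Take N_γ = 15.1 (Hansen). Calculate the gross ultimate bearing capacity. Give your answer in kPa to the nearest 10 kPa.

tan30° = 0.5774, so N_q = e^(π×0.5774)·tan²(60°) = 6.134 × 3.0 = 18.4.
Effective surcharge at the founding depth q = γ·D_f = 19.7 × 1.1 = 21.67 kPa.
q_ult = q·N_q + 0.5·γ·B·N_γ·s_γ
     = 21.67 × 18.401 + 0.5 × 19.7 × 2.58 × 15.1 × 0.94
     = 398.75 + 360.71 = 759.46 kPa.

q_ult ≈ 760 kPa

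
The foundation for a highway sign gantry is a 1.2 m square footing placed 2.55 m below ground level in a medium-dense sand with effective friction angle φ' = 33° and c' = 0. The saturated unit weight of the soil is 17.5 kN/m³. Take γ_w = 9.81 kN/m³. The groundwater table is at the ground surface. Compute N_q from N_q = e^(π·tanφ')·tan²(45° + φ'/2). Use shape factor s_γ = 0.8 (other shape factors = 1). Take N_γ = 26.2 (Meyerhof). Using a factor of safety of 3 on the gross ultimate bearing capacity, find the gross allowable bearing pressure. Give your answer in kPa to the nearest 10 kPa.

N_q = e^(π·tan33°)·tan²(61.5°) = 26.09.
γ' = 17.5 − 9.81 = 7.69 kN/m³ (submerged throughout). q = 7.69 × 2.55 = 19.609 kPa; the same γ' applies in the ½γBN_γ term.
q·N_q = 19.609 × 26.092 = 511.65 kPa
0.5·γ·B·N_γ·s_γ = 0.5 × 7.69 × 1.2 × 26.2 × 0.8 = 96.709 kPa
q_ult = 511.65 + 96.709 = 608.36 kPa.
q_all = 608.36 / 3 = 202.79 kPa.

q_all ≈ 200 kPa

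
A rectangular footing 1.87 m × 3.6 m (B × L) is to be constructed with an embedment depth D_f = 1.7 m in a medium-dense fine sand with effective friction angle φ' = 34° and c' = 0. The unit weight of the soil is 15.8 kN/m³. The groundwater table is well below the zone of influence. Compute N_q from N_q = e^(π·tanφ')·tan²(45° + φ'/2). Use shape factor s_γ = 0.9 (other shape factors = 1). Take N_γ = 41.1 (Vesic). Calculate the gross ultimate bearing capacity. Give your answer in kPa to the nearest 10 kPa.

tan34° = 0.6745, so N_q = e^(π×0.6745)·tan²(62°) = 8.323 × 3.537 = 29.44.
q = γ·D_f = 15.8 × 1.7 = 26.86 kPa.
q·N_q = 26.86 × 29.44 = 790.75 kPa
0.5·γ·B·N_γ·s_γ = 0.5 × 15.8 × 1.87 × 41.1 × 0.9 = 546.45 kPa
q_ult = 790.75 + 546.45 = 1337.2 kPa.

q_ult ≈ 1340 kPa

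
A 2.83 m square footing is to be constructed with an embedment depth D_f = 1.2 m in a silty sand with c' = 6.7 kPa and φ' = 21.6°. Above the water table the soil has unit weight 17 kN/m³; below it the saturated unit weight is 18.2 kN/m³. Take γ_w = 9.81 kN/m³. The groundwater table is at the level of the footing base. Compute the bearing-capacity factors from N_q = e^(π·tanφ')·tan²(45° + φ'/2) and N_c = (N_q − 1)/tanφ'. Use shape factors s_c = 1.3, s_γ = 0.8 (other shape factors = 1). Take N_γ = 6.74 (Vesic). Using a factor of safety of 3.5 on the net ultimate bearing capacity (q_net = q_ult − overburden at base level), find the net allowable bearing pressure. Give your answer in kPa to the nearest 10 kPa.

q_all(net) ≈ 100 kPa

N_q = e^(π·tan21.6°)·tan²(55.8°) = 7.51; N_c = (N_q − 1)/tanφ' = 16.44.
Effective surcharge at the founding depth q = γ·D_f = 17 × 1.2 = 20.4 kPa.
The water table coincides with the base, so in the self-weight term γ → γ' = 8.39 kN/m³.
q_ult = c·N_c·s_c + q·N_q + 0.5·γ·B·N_γ·s_γ
     = 6.7 × 16.445 × 1.3 + 20.4 × 7.5108 + 0.5 × 8.39 × 2.83 × 6.74 × 0.8
     = 143.23 + 153.22 + 64.013 = 360.47 kPa.
q_net = 360.47 − 20.4 = 340.07 kPa.
q_all(net) = 340.07 / 3.5 = 97.162 kPa.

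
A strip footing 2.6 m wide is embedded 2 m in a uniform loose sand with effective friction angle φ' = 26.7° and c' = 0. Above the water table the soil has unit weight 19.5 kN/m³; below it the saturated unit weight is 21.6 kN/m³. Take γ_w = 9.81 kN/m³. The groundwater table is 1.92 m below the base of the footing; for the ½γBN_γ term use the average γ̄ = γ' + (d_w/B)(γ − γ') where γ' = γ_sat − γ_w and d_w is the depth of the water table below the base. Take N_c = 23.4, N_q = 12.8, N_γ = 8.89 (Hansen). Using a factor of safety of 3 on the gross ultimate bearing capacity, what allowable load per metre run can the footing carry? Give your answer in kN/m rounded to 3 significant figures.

≈ 608 kN/m

Effective surcharge at the founding depth q = γ·D_f = 19.5 × 2 = 39 kPa.
With d_w = 1.92 m < B, γ̄ = 11.79 + (1.92/2.6) × (19.5 − 11.79) = 17.484 kN/m³.
q_ult = q·N_q + 0.5·γ·B·N_γ
     = 39 × 12.8 + 0.5 × 17.484 × 2.6 × 8.89
     = 499.2 + 202.06 = 701.26 kPa.
Gross allowable pressure q_all = 701.26 / 3 = 233.75 kPa.
Allowable wall load = q_all × B = 233.75 × 2.6 = 607.76 kN per metre run.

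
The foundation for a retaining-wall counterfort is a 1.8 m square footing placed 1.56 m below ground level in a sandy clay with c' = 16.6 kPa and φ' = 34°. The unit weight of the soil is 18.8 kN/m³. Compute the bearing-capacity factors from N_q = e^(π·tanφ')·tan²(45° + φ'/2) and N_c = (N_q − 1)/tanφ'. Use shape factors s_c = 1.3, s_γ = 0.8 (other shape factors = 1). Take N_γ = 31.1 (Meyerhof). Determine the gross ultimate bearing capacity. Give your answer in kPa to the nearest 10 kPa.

q_ult ≈ 2190 kPa

tan34° = 0.6745, so N_q = e^(π×0.6745)·tan²(62°) = 8.323 × 3.537 = 29.44.
N_c = (29.44 − 1)/tan34° = 42.16.
Effective surcharge at the founding depth q = γ·D_f = 18.8 × 1.56 = 29.328 kPa.
q_ult = c·N_c·s_c + q·N_q + 0.5·γ·B·N_γ·s_γ
     = 16.6 × 42.164 × 1.3 + 29.328 × 29.44 + 0.5 × 18.8 × 1.8 × 31.1 × 0.8
     = 909.89 + 863.41 + 420.97 = 2194.3 kPa.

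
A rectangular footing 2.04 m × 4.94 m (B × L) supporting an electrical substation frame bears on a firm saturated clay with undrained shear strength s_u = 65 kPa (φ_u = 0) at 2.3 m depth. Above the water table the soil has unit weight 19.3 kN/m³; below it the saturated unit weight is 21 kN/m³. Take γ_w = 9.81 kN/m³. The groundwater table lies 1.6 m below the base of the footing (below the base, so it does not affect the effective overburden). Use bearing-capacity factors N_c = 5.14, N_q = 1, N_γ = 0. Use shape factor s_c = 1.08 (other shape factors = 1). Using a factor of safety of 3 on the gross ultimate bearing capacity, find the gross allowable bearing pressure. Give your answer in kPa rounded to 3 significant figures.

q_all ≈ 135 kPa

Overburden at base level: q = 19.3 × 2.3 = 44.39 kPa.
Cohesion term c·N_c·s_c = 65 × 5.14 × 1.08 = 360.83 kPa; surcharge term q·N_q = 44.39 × 1 = 44.39 kPa.
q_ult = 360.83 + 44.39 = 405.22 kPa.
q_all = 405.22 / 3 = 135.07 kPa.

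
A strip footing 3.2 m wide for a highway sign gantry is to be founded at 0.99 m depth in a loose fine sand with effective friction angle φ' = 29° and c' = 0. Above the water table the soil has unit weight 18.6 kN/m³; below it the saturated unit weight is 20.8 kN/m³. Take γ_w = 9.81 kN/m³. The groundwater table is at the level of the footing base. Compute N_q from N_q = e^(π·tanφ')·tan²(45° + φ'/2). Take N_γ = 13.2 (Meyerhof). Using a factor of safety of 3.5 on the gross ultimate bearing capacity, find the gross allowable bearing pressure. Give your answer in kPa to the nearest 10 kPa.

N_q = e^(π·tan29°)·tan²(59.5°) = 16.44.
Effective surcharge at the founding depth q = γ·D_f = 18.6 × 0.99 = 18.414 kPa.
The water table coincides with the base, so in the self-weight term γ → γ' = 10.99 kN/m³.
q_ult = q·N_q + 0.5·γ·B·N_γ
     = 18.414 × 16.443 + 0.5 × 10.99 × 3.2 × 13.2
     = 302.79 + 232.11 = 534.9 kPa.
q_all = 534.9 / 3.5 = 152.83 kPa.

q_all ≈ 150 kPa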